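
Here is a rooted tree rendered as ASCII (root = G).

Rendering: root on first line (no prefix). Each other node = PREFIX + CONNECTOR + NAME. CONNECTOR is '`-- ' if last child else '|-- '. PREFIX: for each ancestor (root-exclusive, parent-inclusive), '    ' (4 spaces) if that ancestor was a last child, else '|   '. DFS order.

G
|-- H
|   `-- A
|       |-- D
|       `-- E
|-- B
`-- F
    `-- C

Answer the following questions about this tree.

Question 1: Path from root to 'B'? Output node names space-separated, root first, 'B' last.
Walk down from root: G -> B

Answer: G B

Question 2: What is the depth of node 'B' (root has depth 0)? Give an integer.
Path from root to B: G -> B
Depth = number of edges = 1

Answer: 1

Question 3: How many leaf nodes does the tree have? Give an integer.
Leaves (nodes with no children): B, C, D, E

Answer: 4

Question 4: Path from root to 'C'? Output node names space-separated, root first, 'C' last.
Answer: G F C

Derivation:
Walk down from root: G -> F -> C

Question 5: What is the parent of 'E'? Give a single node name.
Scan adjacency: E appears as child of A

Answer: A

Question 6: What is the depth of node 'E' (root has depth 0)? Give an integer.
Answer: 3

Derivation:
Path from root to E: G -> H -> A -> E
Depth = number of edges = 3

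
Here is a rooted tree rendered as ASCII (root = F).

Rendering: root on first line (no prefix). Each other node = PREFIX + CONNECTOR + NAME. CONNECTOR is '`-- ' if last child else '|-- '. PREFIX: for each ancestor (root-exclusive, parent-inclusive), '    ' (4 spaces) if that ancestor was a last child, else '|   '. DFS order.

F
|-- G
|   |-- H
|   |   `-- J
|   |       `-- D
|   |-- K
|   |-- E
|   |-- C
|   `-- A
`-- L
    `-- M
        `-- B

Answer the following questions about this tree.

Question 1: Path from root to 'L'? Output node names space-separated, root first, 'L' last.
Answer: F L

Derivation:
Walk down from root: F -> L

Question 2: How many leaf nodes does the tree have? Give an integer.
Leaves (nodes with no children): A, B, C, D, E, K

Answer: 6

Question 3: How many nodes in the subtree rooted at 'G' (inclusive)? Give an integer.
Answer: 8

Derivation:
Subtree rooted at G contains: A, C, D, E, G, H, J, K
Count = 8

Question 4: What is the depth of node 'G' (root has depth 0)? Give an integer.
Answer: 1

Derivation:
Path from root to G: F -> G
Depth = number of edges = 1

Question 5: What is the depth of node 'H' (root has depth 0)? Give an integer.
Answer: 2

Derivation:
Path from root to H: F -> G -> H
Depth = number of edges = 2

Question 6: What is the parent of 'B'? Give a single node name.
Answer: M

Derivation:
Scan adjacency: B appears as child of M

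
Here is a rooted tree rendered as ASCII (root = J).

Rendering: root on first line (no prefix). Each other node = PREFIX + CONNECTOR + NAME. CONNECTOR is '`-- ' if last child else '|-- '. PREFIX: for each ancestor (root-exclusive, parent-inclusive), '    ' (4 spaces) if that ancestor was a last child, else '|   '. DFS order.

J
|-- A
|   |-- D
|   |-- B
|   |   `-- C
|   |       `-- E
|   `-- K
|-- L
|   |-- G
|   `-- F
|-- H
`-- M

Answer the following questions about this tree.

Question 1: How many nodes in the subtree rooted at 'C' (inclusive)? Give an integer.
Answer: 2

Derivation:
Subtree rooted at C contains: C, E
Count = 2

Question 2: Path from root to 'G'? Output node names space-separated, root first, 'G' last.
Walk down from root: J -> L -> G

Answer: J L G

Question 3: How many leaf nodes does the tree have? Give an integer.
Answer: 7

Derivation:
Leaves (nodes with no children): D, E, F, G, H, K, M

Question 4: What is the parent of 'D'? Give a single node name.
Scan adjacency: D appears as child of A

Answer: A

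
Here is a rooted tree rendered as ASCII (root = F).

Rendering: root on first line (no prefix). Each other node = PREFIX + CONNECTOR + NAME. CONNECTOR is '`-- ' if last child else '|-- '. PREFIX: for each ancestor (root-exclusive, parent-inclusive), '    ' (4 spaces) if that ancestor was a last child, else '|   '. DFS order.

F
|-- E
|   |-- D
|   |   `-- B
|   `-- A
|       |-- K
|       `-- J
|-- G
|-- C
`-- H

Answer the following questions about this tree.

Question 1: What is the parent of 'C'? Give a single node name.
Answer: F

Derivation:
Scan adjacency: C appears as child of F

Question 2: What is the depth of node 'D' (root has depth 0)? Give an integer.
Answer: 2

Derivation:
Path from root to D: F -> E -> D
Depth = number of edges = 2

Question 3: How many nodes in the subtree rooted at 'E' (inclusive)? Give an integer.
Subtree rooted at E contains: A, B, D, E, J, K
Count = 6

Answer: 6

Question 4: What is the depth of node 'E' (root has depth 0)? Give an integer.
Path from root to E: F -> E
Depth = number of edges = 1

Answer: 1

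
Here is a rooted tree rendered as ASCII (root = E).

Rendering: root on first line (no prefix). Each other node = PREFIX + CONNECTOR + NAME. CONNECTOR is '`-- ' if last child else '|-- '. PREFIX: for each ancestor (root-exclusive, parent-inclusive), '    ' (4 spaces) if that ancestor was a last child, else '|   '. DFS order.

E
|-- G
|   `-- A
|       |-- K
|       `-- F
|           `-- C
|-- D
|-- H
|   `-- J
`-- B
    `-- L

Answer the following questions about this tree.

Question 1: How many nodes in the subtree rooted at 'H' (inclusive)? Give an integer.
Answer: 2

Derivation:
Subtree rooted at H contains: H, J
Count = 2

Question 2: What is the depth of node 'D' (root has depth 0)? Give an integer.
Answer: 1

Derivation:
Path from root to D: E -> D
Depth = number of edges = 1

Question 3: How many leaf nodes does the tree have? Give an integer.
Leaves (nodes with no children): C, D, J, K, L

Answer: 5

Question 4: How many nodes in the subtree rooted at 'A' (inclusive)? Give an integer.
Subtree rooted at A contains: A, C, F, K
Count = 4

Answer: 4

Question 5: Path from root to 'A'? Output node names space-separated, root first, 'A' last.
Answer: E G A

Derivation:
Walk down from root: E -> G -> A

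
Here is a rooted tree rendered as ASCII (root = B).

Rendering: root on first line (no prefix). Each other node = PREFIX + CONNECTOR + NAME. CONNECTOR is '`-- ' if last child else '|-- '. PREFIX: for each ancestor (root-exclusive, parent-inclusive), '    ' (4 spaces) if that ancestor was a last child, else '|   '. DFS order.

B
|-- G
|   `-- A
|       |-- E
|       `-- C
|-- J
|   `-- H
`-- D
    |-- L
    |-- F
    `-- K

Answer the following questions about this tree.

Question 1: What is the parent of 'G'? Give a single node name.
Answer: B

Derivation:
Scan adjacency: G appears as child of B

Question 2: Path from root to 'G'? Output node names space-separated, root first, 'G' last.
Walk down from root: B -> G

Answer: B G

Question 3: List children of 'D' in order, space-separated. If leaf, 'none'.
Node D's children (from adjacency): L, F, K

Answer: L F K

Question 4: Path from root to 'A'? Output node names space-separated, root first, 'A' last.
Walk down from root: B -> G -> A

Answer: B G A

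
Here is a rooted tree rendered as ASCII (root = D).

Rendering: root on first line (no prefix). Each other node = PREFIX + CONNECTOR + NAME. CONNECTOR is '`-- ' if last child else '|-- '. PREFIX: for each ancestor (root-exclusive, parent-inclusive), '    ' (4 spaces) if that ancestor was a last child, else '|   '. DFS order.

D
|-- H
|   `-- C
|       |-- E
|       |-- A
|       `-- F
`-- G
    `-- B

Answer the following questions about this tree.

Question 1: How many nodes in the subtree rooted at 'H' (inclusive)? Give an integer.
Answer: 5

Derivation:
Subtree rooted at H contains: A, C, E, F, H
Count = 5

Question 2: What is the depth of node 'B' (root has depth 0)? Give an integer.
Path from root to B: D -> G -> B
Depth = number of edges = 2

Answer: 2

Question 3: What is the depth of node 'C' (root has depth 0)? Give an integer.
Path from root to C: D -> H -> C
Depth = number of edges = 2

Answer: 2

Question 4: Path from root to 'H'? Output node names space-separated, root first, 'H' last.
Answer: D H

Derivation:
Walk down from root: D -> H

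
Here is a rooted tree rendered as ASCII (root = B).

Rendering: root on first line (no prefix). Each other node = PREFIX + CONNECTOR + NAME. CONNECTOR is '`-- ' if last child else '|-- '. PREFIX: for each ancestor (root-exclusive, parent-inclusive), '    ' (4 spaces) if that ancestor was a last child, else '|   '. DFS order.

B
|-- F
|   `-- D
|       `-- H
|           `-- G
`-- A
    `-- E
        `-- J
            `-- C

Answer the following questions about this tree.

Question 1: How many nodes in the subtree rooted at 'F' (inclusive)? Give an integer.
Answer: 4

Derivation:
Subtree rooted at F contains: D, F, G, H
Count = 4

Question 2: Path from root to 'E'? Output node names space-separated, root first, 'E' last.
Answer: B A E

Derivation:
Walk down from root: B -> A -> E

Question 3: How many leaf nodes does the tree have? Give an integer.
Leaves (nodes with no children): C, G

Answer: 2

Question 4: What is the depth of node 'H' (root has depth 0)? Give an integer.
Path from root to H: B -> F -> D -> H
Depth = number of edges = 3

Answer: 3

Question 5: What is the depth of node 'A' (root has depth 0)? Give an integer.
Answer: 1

Derivation:
Path from root to A: B -> A
Depth = number of edges = 1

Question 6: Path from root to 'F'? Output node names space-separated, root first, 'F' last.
Walk down from root: B -> F

Answer: B F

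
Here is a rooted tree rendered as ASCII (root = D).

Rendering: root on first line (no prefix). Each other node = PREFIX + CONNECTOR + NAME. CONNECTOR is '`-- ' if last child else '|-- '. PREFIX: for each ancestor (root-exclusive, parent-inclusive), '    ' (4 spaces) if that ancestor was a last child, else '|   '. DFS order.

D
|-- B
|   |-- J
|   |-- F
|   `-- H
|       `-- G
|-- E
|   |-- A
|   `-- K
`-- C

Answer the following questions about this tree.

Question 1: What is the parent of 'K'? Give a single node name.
Answer: E

Derivation:
Scan adjacency: K appears as child of E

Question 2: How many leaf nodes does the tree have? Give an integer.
Leaves (nodes with no children): A, C, F, G, J, K

Answer: 6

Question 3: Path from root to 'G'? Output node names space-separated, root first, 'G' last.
Answer: D B H G

Derivation:
Walk down from root: D -> B -> H -> G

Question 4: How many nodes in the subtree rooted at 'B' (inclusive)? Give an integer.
Answer: 5

Derivation:
Subtree rooted at B contains: B, F, G, H, J
Count = 5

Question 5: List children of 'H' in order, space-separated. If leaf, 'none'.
Answer: G

Derivation:
Node H's children (from adjacency): G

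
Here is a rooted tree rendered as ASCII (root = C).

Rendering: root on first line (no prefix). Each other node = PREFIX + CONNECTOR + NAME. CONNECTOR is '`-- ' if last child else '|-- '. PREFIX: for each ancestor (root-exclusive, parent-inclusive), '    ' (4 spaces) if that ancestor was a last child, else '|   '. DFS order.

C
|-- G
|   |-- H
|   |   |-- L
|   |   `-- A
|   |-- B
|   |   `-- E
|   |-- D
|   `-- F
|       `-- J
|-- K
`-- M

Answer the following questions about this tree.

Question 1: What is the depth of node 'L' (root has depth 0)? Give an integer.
Answer: 3

Derivation:
Path from root to L: C -> G -> H -> L
Depth = number of edges = 3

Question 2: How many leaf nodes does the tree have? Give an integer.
Leaves (nodes with no children): A, D, E, J, K, L, M

Answer: 7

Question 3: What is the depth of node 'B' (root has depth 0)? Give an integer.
Answer: 2

Derivation:
Path from root to B: C -> G -> B
Depth = number of edges = 2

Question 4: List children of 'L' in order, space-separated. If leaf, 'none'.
Node L's children (from adjacency): (leaf)

Answer: none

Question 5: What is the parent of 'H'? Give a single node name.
Scan adjacency: H appears as child of G

Answer: G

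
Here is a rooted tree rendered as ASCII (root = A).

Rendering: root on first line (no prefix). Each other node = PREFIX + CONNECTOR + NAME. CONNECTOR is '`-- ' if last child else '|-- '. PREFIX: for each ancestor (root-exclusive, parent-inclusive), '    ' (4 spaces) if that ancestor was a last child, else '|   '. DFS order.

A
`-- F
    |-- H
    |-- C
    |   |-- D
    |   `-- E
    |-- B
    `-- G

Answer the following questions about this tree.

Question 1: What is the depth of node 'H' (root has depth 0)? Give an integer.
Answer: 2

Derivation:
Path from root to H: A -> F -> H
Depth = number of edges = 2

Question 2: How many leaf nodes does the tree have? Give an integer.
Answer: 5

Derivation:
Leaves (nodes with no children): B, D, E, G, H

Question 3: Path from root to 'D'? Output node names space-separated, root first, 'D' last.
Walk down from root: A -> F -> C -> D

Answer: A F C D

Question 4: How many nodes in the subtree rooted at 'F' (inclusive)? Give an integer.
Subtree rooted at F contains: B, C, D, E, F, G, H
Count = 7

Answer: 7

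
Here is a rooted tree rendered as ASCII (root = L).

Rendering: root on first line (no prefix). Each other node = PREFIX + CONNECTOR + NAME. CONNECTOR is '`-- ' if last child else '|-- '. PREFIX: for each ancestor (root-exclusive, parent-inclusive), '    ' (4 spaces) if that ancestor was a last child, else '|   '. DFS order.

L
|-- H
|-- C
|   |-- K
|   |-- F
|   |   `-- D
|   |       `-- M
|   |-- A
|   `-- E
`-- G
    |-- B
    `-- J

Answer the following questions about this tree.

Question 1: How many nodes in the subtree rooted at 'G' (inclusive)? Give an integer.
Subtree rooted at G contains: B, G, J
Count = 3

Answer: 3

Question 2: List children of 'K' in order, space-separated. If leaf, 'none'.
Answer: none

Derivation:
Node K's children (from adjacency): (leaf)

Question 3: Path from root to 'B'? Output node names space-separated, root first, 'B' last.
Answer: L G B

Derivation:
Walk down from root: L -> G -> B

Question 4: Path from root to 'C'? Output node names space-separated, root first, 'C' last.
Walk down from root: L -> C

Answer: L C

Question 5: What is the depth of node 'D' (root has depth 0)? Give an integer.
Path from root to D: L -> C -> F -> D
Depth = number of edges = 3

Answer: 3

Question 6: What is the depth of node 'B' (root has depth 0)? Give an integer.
Path from root to B: L -> G -> B
Depth = number of edges = 2

Answer: 2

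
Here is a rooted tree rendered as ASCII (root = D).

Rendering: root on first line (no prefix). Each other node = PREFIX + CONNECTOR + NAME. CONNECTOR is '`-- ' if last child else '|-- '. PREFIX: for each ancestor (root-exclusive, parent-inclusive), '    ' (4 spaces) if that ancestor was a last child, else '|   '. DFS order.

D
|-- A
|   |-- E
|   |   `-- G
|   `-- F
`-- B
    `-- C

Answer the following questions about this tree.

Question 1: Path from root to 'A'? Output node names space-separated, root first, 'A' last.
Answer: D A

Derivation:
Walk down from root: D -> A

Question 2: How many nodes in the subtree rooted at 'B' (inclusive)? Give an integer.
Answer: 2

Derivation:
Subtree rooted at B contains: B, C
Count = 2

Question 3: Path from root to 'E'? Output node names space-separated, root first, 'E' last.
Walk down from root: D -> A -> E

Answer: D A E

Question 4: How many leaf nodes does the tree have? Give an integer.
Leaves (nodes with no children): C, F, G

Answer: 3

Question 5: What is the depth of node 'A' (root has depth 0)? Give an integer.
Path from root to A: D -> A
Depth = number of edges = 1

Answer: 1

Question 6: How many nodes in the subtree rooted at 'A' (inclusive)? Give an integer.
Subtree rooted at A contains: A, E, F, G
Count = 4

Answer: 4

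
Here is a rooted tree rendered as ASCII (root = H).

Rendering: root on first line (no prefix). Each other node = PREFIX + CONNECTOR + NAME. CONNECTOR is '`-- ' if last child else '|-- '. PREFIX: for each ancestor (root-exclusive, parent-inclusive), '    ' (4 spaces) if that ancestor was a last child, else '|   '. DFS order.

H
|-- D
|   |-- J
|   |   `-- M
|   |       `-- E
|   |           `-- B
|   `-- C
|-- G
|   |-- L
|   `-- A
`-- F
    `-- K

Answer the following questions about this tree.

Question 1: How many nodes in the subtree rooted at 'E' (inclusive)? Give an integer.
Answer: 2

Derivation:
Subtree rooted at E contains: B, E
Count = 2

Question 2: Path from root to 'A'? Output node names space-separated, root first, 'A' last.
Answer: H G A

Derivation:
Walk down from root: H -> G -> A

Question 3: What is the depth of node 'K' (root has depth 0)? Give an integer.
Path from root to K: H -> F -> K
Depth = number of edges = 2

Answer: 2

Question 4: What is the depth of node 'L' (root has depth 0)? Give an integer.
Path from root to L: H -> G -> L
Depth = number of edges = 2

Answer: 2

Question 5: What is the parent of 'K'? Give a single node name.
Answer: F

Derivation:
Scan adjacency: K appears as child of F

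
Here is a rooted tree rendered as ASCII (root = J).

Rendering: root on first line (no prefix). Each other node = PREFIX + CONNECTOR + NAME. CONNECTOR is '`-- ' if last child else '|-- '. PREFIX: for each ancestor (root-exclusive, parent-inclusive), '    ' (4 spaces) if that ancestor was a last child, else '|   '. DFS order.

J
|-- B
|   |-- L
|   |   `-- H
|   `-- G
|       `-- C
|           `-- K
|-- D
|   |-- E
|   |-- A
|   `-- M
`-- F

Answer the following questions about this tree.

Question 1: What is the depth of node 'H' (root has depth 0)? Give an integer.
Answer: 3

Derivation:
Path from root to H: J -> B -> L -> H
Depth = number of edges = 3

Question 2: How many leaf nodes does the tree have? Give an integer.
Answer: 6

Derivation:
Leaves (nodes with no children): A, E, F, H, K, M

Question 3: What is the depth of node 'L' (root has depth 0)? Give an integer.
Answer: 2

Derivation:
Path from root to L: J -> B -> L
Depth = number of edges = 2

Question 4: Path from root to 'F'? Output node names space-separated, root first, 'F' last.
Walk down from root: J -> F

Answer: J F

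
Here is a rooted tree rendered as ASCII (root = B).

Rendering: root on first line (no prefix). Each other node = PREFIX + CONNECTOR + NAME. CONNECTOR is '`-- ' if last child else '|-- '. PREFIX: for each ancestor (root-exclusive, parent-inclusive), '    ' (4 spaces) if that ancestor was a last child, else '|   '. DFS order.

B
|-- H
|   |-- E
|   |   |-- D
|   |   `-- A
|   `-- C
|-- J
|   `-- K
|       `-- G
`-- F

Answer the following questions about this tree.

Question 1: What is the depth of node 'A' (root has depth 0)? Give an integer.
Path from root to A: B -> H -> E -> A
Depth = number of edges = 3

Answer: 3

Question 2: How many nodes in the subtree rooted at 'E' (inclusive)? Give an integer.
Answer: 3

Derivation:
Subtree rooted at E contains: A, D, E
Count = 3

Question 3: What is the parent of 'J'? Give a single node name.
Scan adjacency: J appears as child of B

Answer: B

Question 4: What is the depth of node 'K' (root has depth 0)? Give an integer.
Path from root to K: B -> J -> K
Depth = number of edges = 2

Answer: 2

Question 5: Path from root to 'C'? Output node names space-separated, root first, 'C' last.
Answer: B H C

Derivation:
Walk down from root: B -> H -> C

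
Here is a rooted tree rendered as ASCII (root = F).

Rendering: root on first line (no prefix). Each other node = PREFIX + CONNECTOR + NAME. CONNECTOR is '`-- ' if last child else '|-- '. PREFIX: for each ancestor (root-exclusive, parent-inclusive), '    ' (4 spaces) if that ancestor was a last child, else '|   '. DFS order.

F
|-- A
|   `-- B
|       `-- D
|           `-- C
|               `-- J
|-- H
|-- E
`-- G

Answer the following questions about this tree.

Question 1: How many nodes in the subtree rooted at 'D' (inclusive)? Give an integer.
Answer: 3

Derivation:
Subtree rooted at D contains: C, D, J
Count = 3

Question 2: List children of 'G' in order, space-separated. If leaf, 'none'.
Node G's children (from adjacency): (leaf)

Answer: none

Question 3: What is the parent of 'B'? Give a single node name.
Answer: A

Derivation:
Scan adjacency: B appears as child of A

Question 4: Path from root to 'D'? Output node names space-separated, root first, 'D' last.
Walk down from root: F -> A -> B -> D

Answer: F A B D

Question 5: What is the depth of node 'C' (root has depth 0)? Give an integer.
Answer: 4

Derivation:
Path from root to C: F -> A -> B -> D -> C
Depth = number of edges = 4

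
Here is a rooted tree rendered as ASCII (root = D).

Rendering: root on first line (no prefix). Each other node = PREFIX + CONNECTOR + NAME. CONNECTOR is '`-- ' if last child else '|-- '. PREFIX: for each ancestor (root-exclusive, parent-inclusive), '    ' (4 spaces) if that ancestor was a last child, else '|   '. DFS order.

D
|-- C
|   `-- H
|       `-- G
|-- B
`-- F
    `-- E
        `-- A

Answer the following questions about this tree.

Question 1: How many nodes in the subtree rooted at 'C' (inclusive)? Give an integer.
Subtree rooted at C contains: C, G, H
Count = 3

Answer: 3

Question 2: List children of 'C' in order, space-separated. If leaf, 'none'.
Node C's children (from adjacency): H

Answer: H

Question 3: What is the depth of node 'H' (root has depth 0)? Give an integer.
Path from root to H: D -> C -> H
Depth = number of edges = 2

Answer: 2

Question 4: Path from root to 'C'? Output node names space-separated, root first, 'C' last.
Answer: D C

Derivation:
Walk down from root: D -> C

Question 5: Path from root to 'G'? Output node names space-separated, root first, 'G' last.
Walk down from root: D -> C -> H -> G

Answer: D C H G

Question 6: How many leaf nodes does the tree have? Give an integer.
Answer: 3

Derivation:
Leaves (nodes with no children): A, B, G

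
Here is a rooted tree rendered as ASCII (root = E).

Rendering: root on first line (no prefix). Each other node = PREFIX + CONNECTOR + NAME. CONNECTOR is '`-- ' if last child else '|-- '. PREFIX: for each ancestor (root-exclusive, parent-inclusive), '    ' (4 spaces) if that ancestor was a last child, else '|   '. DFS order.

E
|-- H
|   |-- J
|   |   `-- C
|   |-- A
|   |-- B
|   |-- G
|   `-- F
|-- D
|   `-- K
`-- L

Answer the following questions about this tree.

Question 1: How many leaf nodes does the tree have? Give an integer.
Leaves (nodes with no children): A, B, C, F, G, K, L

Answer: 7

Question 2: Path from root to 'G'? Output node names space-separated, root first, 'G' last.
Answer: E H G

Derivation:
Walk down from root: E -> H -> G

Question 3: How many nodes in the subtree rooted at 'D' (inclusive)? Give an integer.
Subtree rooted at D contains: D, K
Count = 2

Answer: 2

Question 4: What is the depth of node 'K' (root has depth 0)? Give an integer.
Answer: 2

Derivation:
Path from root to K: E -> D -> K
Depth = number of edges = 2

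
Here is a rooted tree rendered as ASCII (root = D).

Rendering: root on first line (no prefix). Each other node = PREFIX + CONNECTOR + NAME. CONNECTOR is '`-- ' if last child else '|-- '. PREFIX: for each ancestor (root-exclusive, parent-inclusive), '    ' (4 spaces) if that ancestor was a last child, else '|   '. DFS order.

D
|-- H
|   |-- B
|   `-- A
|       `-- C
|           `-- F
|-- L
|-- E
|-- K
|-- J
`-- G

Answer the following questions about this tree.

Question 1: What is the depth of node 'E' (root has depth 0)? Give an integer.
Answer: 1

Derivation:
Path from root to E: D -> E
Depth = number of edges = 1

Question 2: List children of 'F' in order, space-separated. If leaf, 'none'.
Node F's children (from adjacency): (leaf)

Answer: none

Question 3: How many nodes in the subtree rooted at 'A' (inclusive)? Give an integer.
Answer: 3

Derivation:
Subtree rooted at A contains: A, C, F
Count = 3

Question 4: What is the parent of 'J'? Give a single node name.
Scan adjacency: J appears as child of D

Answer: D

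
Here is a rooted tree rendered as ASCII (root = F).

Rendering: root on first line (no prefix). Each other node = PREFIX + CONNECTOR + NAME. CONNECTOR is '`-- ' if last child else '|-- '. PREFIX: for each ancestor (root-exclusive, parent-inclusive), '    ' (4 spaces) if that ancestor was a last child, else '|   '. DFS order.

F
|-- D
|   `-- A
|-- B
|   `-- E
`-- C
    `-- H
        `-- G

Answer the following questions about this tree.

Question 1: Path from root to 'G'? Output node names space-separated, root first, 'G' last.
Walk down from root: F -> C -> H -> G

Answer: F C H G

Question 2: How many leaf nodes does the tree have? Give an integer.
Leaves (nodes with no children): A, E, G

Answer: 3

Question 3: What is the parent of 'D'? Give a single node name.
Scan adjacency: D appears as child of F

Answer: F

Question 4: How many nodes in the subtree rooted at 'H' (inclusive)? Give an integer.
Answer: 2

Derivation:
Subtree rooted at H contains: G, H
Count = 2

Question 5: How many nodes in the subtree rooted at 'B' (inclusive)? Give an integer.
Subtree rooted at B contains: B, E
Count = 2

Answer: 2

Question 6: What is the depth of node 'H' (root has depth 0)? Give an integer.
Answer: 2

Derivation:
Path from root to H: F -> C -> H
Depth = number of edges = 2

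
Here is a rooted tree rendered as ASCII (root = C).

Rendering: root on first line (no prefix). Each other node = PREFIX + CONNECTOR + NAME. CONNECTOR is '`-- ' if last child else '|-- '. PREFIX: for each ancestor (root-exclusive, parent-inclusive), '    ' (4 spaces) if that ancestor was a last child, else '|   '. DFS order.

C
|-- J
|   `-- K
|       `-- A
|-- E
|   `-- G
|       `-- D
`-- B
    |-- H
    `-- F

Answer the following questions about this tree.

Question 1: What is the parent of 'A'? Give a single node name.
Answer: K

Derivation:
Scan adjacency: A appears as child of K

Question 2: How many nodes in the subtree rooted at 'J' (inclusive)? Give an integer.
Subtree rooted at J contains: A, J, K
Count = 3

Answer: 3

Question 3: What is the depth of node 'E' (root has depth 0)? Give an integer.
Answer: 1

Derivation:
Path from root to E: C -> E
Depth = number of edges = 1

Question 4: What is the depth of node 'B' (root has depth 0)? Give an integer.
Path from root to B: C -> B
Depth = number of edges = 1

Answer: 1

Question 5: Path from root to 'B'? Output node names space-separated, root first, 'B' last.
Walk down from root: C -> B

Answer: C B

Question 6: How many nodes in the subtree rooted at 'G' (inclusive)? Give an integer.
Answer: 2

Derivation:
Subtree rooted at G contains: D, G
Count = 2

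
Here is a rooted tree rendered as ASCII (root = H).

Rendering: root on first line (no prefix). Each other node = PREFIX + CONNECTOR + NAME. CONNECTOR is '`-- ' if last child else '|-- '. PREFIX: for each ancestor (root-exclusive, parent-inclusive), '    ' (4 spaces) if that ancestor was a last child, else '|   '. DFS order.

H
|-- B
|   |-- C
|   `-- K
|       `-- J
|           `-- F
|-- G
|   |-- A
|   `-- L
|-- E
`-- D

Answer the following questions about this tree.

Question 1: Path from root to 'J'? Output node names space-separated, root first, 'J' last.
Answer: H B K J

Derivation:
Walk down from root: H -> B -> K -> J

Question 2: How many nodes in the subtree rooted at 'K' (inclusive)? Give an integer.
Subtree rooted at K contains: F, J, K
Count = 3

Answer: 3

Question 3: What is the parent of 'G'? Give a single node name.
Scan adjacency: G appears as child of H

Answer: H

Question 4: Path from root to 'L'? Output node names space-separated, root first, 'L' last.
Answer: H G L

Derivation:
Walk down from root: H -> G -> L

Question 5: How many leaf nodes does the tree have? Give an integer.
Leaves (nodes with no children): A, C, D, E, F, L

Answer: 6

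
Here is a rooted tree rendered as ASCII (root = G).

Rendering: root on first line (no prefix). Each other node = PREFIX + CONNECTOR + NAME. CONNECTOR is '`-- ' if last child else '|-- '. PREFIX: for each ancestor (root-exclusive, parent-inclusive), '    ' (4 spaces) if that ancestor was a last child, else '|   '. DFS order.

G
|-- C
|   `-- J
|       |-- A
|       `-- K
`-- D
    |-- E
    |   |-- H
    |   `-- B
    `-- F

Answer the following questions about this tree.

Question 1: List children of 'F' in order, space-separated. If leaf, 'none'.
Answer: none

Derivation:
Node F's children (from adjacency): (leaf)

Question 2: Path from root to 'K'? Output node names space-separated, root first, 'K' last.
Answer: G C J K

Derivation:
Walk down from root: G -> C -> J -> K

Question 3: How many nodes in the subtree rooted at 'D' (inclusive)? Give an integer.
Subtree rooted at D contains: B, D, E, F, H
Count = 5

Answer: 5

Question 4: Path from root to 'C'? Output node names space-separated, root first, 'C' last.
Answer: G C

Derivation:
Walk down from root: G -> C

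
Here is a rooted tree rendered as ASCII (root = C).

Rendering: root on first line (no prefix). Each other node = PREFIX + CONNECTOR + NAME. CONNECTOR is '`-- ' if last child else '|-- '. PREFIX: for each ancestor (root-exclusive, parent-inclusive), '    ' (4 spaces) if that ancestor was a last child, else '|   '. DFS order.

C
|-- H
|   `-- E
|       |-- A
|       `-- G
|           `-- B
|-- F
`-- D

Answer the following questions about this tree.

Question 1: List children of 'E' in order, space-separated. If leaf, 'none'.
Answer: A G

Derivation:
Node E's children (from adjacency): A, G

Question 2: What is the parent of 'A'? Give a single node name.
Scan adjacency: A appears as child of E

Answer: E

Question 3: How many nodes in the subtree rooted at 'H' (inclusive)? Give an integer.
Subtree rooted at H contains: A, B, E, G, H
Count = 5

Answer: 5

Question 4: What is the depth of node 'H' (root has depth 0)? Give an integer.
Path from root to H: C -> H
Depth = number of edges = 1

Answer: 1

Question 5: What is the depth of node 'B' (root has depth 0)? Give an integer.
Answer: 4

Derivation:
Path from root to B: C -> H -> E -> G -> B
Depth = number of edges = 4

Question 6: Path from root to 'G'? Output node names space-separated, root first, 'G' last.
Answer: C H E G

Derivation:
Walk down from root: C -> H -> E -> G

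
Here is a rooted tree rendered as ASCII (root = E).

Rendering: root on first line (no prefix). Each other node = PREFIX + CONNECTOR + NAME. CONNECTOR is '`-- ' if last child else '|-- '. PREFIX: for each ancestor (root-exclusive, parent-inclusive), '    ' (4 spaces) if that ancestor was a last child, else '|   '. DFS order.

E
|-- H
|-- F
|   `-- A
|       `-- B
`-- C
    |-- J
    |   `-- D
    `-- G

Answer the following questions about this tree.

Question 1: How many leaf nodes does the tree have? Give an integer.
Leaves (nodes with no children): B, D, G, H

Answer: 4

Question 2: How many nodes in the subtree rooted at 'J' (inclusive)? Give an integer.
Answer: 2

Derivation:
Subtree rooted at J contains: D, J
Count = 2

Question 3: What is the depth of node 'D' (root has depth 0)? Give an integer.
Answer: 3

Derivation:
Path from root to D: E -> C -> J -> D
Depth = number of edges = 3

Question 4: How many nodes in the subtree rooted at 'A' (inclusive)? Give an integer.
Answer: 2

Derivation:
Subtree rooted at A contains: A, B
Count = 2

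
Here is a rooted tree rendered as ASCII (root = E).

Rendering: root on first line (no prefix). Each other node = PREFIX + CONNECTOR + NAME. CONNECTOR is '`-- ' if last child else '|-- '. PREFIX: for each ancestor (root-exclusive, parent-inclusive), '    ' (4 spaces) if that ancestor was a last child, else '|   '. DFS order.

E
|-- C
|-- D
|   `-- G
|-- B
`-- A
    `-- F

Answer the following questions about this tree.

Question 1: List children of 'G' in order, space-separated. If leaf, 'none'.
Node G's children (from adjacency): (leaf)

Answer: none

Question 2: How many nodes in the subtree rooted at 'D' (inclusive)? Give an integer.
Subtree rooted at D contains: D, G
Count = 2

Answer: 2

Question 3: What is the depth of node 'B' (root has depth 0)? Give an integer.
Path from root to B: E -> B
Depth = number of edges = 1

Answer: 1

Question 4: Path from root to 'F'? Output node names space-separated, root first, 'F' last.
Walk down from root: E -> A -> F

Answer: E A F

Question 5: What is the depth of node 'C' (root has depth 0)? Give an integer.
Answer: 1

Derivation:
Path from root to C: E -> C
Depth = number of edges = 1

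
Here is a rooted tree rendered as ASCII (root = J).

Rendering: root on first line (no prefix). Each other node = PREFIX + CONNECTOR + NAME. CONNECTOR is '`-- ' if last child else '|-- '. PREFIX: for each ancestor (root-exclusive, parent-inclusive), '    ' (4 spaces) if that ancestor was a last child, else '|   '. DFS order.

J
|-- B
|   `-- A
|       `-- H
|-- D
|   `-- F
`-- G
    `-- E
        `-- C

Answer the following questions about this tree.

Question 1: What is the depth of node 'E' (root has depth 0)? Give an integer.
Path from root to E: J -> G -> E
Depth = number of edges = 2

Answer: 2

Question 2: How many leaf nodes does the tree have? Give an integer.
Answer: 3

Derivation:
Leaves (nodes with no children): C, F, H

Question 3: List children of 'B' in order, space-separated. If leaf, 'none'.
Node B's children (from adjacency): A

Answer: A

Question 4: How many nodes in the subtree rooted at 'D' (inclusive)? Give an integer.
Subtree rooted at D contains: D, F
Count = 2

Answer: 2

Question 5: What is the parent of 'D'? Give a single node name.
Answer: J

Derivation:
Scan adjacency: D appears as child of J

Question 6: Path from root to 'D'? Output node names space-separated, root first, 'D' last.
Walk down from root: J -> D

Answer: J D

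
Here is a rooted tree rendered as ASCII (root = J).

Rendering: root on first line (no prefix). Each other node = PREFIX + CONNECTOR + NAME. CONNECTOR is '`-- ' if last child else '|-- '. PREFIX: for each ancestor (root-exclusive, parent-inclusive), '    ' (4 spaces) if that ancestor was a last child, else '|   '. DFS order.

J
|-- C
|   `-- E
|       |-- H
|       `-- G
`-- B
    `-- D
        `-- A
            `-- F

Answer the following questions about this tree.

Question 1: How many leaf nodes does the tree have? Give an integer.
Leaves (nodes with no children): F, G, H

Answer: 3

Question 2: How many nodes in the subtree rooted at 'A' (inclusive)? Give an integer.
Subtree rooted at A contains: A, F
Count = 2

Answer: 2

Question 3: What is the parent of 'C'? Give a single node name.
Answer: J

Derivation:
Scan adjacency: C appears as child of J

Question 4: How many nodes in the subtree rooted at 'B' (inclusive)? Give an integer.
Answer: 4

Derivation:
Subtree rooted at B contains: A, B, D, F
Count = 4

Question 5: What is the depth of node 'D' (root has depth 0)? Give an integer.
Answer: 2

Derivation:
Path from root to D: J -> B -> D
Depth = number of edges = 2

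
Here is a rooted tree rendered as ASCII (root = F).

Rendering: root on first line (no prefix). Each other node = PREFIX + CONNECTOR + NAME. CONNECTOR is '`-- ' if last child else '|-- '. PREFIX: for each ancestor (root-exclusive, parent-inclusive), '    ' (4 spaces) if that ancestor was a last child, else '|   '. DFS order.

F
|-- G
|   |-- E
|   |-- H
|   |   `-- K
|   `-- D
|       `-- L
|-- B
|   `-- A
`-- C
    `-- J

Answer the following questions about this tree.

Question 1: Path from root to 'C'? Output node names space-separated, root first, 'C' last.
Answer: F C

Derivation:
Walk down from root: F -> C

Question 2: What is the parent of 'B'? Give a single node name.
Answer: F

Derivation:
Scan adjacency: B appears as child of F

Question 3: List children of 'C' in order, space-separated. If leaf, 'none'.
Node C's children (from adjacency): J

Answer: J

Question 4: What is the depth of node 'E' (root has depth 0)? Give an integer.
Answer: 2

Derivation:
Path from root to E: F -> G -> E
Depth = number of edges = 2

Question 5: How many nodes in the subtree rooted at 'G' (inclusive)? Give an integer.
Subtree rooted at G contains: D, E, G, H, K, L
Count = 6

Answer: 6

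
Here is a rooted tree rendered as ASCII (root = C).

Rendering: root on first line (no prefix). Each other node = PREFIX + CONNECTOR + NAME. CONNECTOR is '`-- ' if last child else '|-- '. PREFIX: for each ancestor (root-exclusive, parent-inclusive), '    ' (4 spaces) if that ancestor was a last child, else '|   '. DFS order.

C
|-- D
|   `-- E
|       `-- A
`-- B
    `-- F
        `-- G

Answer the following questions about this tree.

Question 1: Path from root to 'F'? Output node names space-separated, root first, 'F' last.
Walk down from root: C -> B -> F

Answer: C B F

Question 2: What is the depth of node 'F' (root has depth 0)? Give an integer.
Path from root to F: C -> B -> F
Depth = number of edges = 2

Answer: 2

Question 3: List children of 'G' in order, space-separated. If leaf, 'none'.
Node G's children (from adjacency): (leaf)

Answer: none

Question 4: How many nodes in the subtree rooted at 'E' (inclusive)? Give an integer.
Answer: 2

Derivation:
Subtree rooted at E contains: A, E
Count = 2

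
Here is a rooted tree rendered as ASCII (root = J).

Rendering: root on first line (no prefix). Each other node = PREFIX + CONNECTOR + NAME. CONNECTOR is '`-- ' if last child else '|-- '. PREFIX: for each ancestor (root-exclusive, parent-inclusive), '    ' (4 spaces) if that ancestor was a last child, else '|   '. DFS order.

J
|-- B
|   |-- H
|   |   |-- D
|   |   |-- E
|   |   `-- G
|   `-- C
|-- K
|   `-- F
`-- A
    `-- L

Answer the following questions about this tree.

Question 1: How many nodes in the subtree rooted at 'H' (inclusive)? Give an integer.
Answer: 4

Derivation:
Subtree rooted at H contains: D, E, G, H
Count = 4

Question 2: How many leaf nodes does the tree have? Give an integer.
Leaves (nodes with no children): C, D, E, F, G, L

Answer: 6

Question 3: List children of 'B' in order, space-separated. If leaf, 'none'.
Node B's children (from adjacency): H, C

Answer: H C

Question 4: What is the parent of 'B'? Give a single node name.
Scan adjacency: B appears as child of J

Answer: J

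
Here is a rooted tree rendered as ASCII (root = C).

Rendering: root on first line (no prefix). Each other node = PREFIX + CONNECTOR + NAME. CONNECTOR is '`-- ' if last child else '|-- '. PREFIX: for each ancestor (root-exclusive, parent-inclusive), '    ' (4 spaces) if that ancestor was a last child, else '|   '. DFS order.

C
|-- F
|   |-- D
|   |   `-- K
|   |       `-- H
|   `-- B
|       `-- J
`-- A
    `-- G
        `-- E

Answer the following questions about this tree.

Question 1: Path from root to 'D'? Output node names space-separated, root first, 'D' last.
Walk down from root: C -> F -> D

Answer: C F D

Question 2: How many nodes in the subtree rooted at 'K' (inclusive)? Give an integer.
Subtree rooted at K contains: H, K
Count = 2

Answer: 2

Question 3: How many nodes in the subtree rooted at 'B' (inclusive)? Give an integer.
Subtree rooted at B contains: B, J
Count = 2

Answer: 2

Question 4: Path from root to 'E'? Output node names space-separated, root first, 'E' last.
Answer: C A G E

Derivation:
Walk down from root: C -> A -> G -> E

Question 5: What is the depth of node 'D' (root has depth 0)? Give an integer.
Path from root to D: C -> F -> D
Depth = number of edges = 2

Answer: 2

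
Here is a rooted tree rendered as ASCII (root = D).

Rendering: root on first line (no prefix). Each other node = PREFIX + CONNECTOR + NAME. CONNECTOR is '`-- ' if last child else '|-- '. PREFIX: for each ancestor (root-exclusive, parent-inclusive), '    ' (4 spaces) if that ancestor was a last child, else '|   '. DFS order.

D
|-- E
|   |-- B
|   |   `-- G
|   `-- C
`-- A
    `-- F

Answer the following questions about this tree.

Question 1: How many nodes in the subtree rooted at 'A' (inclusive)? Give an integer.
Answer: 2

Derivation:
Subtree rooted at A contains: A, F
Count = 2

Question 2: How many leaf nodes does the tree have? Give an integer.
Leaves (nodes with no children): C, F, G

Answer: 3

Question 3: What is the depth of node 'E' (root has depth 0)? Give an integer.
Answer: 1

Derivation:
Path from root to E: D -> E
Depth = number of edges = 1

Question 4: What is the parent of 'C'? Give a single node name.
Scan adjacency: C appears as child of E

Answer: E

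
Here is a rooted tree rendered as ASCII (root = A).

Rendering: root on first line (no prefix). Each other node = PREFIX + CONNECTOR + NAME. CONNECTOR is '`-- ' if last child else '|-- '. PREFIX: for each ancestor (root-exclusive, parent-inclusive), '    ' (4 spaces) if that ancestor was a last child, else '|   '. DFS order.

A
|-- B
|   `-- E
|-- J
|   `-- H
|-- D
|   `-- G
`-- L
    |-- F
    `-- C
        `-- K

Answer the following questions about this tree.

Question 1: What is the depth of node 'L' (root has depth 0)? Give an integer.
Path from root to L: A -> L
Depth = number of edges = 1

Answer: 1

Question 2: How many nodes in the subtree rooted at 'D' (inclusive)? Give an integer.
Answer: 2

Derivation:
Subtree rooted at D contains: D, G
Count = 2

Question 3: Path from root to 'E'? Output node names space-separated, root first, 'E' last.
Answer: A B E

Derivation:
Walk down from root: A -> B -> E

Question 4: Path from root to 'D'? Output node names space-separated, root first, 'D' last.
Answer: A D

Derivation:
Walk down from root: A -> D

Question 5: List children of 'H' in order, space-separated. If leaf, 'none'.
Answer: none

Derivation:
Node H's children (from adjacency): (leaf)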